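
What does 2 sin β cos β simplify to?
2 sin β cos β = sin(2β) (using Double angle)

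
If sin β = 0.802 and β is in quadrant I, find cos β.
cos β = 0.5973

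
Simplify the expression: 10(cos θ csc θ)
10(cos θ csc θ) = 10(cot θ) (using Reciprocal + quotient)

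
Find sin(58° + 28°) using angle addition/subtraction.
sin(58° + 28°) = sin 58° cos 28° + cos 58° sin 28° = 0.9976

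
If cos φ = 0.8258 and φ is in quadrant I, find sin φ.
sin φ = 0.564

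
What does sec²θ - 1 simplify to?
sec²θ - 1 = tan²θ (using Pythagorean identity)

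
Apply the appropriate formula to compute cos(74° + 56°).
cos(74° + 56°) = cos 74° cos 56° - sin 74° sin 56° = -0.6428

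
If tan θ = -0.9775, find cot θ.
cot θ = 1/tan θ = -1.023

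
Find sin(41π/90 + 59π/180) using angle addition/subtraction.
sin(41π/90 + 59π/180) = sin 41π/90 cos 59π/180 + cos 41π/90 sin 59π/180 = 0.6293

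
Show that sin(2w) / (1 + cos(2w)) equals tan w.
LHS = 2 sin w cos w / (2cos²w) = sin w/cos w = tan w = RHS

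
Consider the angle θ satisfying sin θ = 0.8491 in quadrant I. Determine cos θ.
cos θ = √(1 - sin²θ) = 0.5282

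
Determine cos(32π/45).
cos(32π/45) = -0.6157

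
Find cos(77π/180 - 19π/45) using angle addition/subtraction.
cos(77π/180 - 19π/45) = cos 77π/180 cos 19π/45 + sin 77π/180 sin 19π/45 = 0.9998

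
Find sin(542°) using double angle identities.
sin(542°) = 2 sin 271° cos 271° = -0.0349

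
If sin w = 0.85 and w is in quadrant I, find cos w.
cos w = 0.5268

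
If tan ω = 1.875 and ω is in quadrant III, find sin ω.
sin ω = -0.8824 (using tan²ω + 1 = sec²ω)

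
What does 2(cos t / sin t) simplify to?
2(cos t / sin t) = 2(cot t) (using Quotient identity)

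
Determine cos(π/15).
cos(π/15) = 0.9781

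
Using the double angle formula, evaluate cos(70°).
cos(70°) = 1 - 2sin²35° = 0.342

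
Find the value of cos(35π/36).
cos(35π/36) = -0.9962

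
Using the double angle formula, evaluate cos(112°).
cos(112°) = cos²56° - sin²56° = -0.3746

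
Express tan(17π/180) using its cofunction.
tan(17π/180) = cot(π/2 - 17π/180) = cot(73π/180)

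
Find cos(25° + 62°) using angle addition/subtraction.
cos(25° + 62°) = cos 25° cos 62° - sin 25° sin 62° = 0.05234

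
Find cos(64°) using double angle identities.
cos(64°) = cos²32° - sin²32° = 0.4384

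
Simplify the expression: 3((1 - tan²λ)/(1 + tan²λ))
3((1 - tan²λ)/(1 + tan²λ)) = 3(cos(2λ)) (using Double angle)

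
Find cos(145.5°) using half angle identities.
cos(145.5°) = -√((1 + cos 291°)/2) = -0.8241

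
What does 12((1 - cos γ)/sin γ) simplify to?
12((1 - cos γ)/sin γ) = 12(tan(γ/2)) (using Half angle)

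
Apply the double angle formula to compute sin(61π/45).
sin(61π/45) = 2 sin 61π/90 cos 61π/90 = -0.8988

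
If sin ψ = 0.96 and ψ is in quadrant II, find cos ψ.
cos ψ = -0.28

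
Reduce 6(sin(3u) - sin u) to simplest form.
6(sin(3u) - sin u) = 6(2 cos(2u) sin u) (using Sum-to-product)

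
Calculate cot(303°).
cot(303°) = -0.6494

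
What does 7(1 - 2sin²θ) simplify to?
7(1 - 2sin²θ) = 7(cos(2θ)) (using Double angle)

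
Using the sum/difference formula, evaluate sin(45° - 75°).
sin(45° - 75°) = sin 45° cos 75° - cos 45° sin 75° = -1/2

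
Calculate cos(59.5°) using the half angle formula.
cos(59.5°) = √((1 + cos 119°)/2) = 0.5075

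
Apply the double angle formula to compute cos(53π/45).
cos(53π/45) = cos²53π/90 - sin²53π/90 = -0.848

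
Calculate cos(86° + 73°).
cos(86° + 73°) = cos 86° cos 73° - sin 86° sin 73° = -0.9336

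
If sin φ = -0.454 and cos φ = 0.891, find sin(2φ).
sin(2φ) = 2 sin φ cos φ = -0.809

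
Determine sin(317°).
sin(317°) = -0.682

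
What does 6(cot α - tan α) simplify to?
6(cot α - tan α) = 6(2 cot(2α)) (using Double angle)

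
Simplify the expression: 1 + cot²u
1 + cot²u = csc²u (using Pythagorean identity)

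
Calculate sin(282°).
sin(282°) = -0.9781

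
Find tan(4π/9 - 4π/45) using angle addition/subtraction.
tan(4π/9 - 4π/45) = (tan 4π/9 - tan 4π/45)/(1 + tan 4π/9 tan 4π/45) = 2.05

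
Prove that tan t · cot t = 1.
LHS = (sin t/cos t) · (cos t/sin t) = 1 = RHS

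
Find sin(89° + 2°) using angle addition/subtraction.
sin(89° + 2°) = sin 89° cos 2° + cos 89° sin 2° = 0.9998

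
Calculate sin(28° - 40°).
sin(28° - 40°) = sin 28° cos 40° - cos 28° sin 40° = -0.2079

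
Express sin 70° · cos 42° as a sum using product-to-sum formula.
sin 70° cos 42° = (1/2)[sin(70°+42°) + sin(70°-42°)]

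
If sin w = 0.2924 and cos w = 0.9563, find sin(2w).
sin(2w) = 2 sin w cos w = 0.5592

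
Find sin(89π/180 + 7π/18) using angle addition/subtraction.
sin(89π/180 + 7π/18) = sin 89π/180 cos 7π/18 + cos 89π/180 sin 7π/18 = 0.3584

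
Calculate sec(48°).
sec(48°) = 1.494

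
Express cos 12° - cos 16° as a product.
cos 12° - cos 16° = -2 sin(14°) sin(-2°)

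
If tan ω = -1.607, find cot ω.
cot ω = 1/tan ω = -0.6223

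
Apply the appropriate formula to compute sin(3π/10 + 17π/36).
sin(3π/10 + 17π/36) = sin 3π/10 cos 17π/36 + cos 3π/10 sin 17π/36 = 0.6561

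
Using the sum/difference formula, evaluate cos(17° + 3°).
cos(17° + 3°) = cos 17° cos 3° - sin 17° sin 3° = 0.9397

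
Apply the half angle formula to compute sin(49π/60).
sin(49π/60) = √((1 - cos 49π/30)/2) = 0.5446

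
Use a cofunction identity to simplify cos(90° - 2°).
cos(90° - 2°) = sin(2°)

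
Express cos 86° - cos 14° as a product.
cos 86° - cos 14° = -2 sin(50°) sin(36°)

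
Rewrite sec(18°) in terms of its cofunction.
sec(18°) = csc(90° - 18°) = csc(72°)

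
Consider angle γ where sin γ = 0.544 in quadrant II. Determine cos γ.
cos γ = ±√(1 - sin²γ) = -0.8391 (negative in QII)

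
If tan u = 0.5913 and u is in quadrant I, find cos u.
cos u = 0.8608 (using tan²u + 1 = sec²u)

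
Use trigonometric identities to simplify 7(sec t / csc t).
7(sec t / csc t) = 7(tan t) (using Reciprocal identities)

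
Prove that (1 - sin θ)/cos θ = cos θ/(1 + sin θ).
LHS = (1 - sin θ)(1 + sin θ) / (cos θ(1 + sin θ)) = (1 - sin²θ) / (cos θ(1 + sin θ)) = cos²θ / (cos θ(1 + sin θ)) = cos θ/(1 + sin θ) = RHS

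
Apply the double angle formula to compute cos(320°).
cos(320°) = cos²160° - sin²160° = 0.766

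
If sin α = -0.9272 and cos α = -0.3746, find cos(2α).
cos(2α) = cos²α - sin²α = -0.7194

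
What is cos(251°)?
cos(251°) = -0.3256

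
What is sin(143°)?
sin(143°) = 0.6018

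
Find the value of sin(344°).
sin(344°) = -0.2756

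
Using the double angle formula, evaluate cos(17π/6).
cos(17π/6) = cos²17π/12 - sin²17π/12 = -√3/2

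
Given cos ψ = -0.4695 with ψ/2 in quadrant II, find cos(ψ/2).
cos(ψ/2) = ±√((1 + cos ψ)/2); negative since ψ/2 ∈ QII, so cos(ψ/2) = -0.515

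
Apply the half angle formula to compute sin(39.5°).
sin(39.5°) = √((1 - cos 79°)/2) = 0.6361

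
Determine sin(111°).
sin(111°) = 0.9336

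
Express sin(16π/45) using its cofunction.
sin(16π/45) = cos(π/2 - 16π/45) = cos(13π/90)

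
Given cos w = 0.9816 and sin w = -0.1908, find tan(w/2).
tan(w/2) = sin w / (1 + cos w) = -0.09629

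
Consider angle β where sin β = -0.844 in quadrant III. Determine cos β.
cos β = ±√(1 - sin²β) = -0.5363 (negative in QIII)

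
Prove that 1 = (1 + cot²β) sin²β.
RHS = csc²β · sin²β = (1/sin²β) · sin²β = 1 = LHS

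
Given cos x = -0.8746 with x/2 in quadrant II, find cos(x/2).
cos(x/2) = ±√((1 + cos x)/2); negative since x/2 ∈ QII, so cos(x/2) = -0.2504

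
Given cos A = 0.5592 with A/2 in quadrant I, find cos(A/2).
cos(A/2) = ±√((1 + cos A)/2); positive since A/2 ∈ QI, so cos(A/2) = 0.8829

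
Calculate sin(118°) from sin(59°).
sin(118°) = 2 sin 59° cos 59° = 0.8829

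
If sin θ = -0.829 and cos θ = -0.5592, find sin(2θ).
sin(2θ) = 2 sin θ cos θ = 0.9272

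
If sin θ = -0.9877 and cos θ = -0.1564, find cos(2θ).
cos(2θ) = cos²θ - sin²θ = -0.9511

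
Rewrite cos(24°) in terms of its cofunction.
cos(24°) = sin(90° - 24°) = sin(66°)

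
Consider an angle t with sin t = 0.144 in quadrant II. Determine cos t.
cos t = ±√(1 - sin²t) = -0.9896 (negative in QII)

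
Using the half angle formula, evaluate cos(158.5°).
cos(158.5°) = -√((1 + cos 317°)/2) = -0.9304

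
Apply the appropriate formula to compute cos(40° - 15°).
cos(40° - 15°) = cos 40° cos 15° + sin 40° sin 15° = 0.9063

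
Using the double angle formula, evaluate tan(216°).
tan(216°) = 2 tan 108° / (1 - tan²108°) = 0.7265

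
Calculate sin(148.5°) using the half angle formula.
sin(148.5°) = √((1 - cos 297°)/2) = 0.5225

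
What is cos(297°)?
cos(297°) = 0.454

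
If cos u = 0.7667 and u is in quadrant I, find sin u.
sin u = 0.642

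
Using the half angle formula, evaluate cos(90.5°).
cos(90.5°) = -√((1 + cos 181°)/2) = -0.008727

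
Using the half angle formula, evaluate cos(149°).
cos(149°) = -√((1 + cos 298°)/2) = -0.8572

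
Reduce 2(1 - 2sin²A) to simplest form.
2(1 - 2sin²A) = 2(cos(2A)) (using Double angle)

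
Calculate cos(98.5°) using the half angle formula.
cos(98.5°) = -√((1 + cos 197°)/2) = -0.1478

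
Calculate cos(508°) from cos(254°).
cos(508°) = cos²254° - sin²254° = -0.848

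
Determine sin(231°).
sin(231°) = -0.7771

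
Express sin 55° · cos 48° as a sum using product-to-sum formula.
sin 55° cos 48° = (1/2)[sin(55°+48°) + sin(55°-48°)]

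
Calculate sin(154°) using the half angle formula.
sin(154°) = √((1 - cos 308°)/2) = 0.4384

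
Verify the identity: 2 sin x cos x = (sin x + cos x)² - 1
RHS = sin²x + 2 sin x cos x + cos²x - 1 = (sin²x + cos²x) + 2 sin x cos x - 1 = 1 + 2 sin x cos x - 1 = 2 sin x cos x = LHS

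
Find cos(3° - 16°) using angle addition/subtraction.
cos(3° - 16°) = cos 3° cos 16° + sin 3° sin 16° = 0.9744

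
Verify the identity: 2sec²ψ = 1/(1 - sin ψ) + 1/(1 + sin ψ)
RHS = [(1 + sin ψ) + (1 - sin ψ)] / [(1 - sin ψ)(1 + sin ψ)] = 2/(1 - sin²ψ) = 2/cos²ψ = 2sec²ψ = LHS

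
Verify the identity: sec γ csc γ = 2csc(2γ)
RHS = 2/sin(2γ) = 2/(2 sin γ cos γ) = 1/(sin γ cos γ) = (1/cos γ)(1/sin γ) = sec γ csc γ = LHS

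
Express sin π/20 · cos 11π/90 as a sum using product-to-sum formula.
sin π/20 cos 11π/90 = (1/2)[sin(π/20+11π/90) + sin(π/20-11π/90)]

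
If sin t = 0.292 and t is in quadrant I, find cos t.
cos t = 0.9564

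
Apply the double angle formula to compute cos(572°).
cos(572°) = cos²286° - sin²286° = -0.848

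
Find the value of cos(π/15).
cos(π/15) = 0.9781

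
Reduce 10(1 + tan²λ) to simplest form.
10(1 + tan²λ) = 10(sec²λ) (using Pythagorean identity)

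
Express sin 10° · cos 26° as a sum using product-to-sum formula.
sin 10° cos 26° = (1/2)[sin(10°+26°) + sin(10°-26°)]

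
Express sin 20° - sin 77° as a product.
sin 20° - sin 77° = 2 cos(48.5°) sin(-28.5°)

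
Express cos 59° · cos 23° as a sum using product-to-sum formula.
cos 59° cos 23° = (1/2)[cos(59°-23°) + cos(59°+23°)]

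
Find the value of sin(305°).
sin(305°) = -0.8192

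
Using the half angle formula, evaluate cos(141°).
cos(141°) = -√((1 + cos 282°)/2) = -0.7771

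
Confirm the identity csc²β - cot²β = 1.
LHS = 1/sin²β - cos²β/sin²β = (1 - cos²β)/sin²β = sin²β/sin²β = 1 = RHS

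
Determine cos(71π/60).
cos(71π/60) = -0.8387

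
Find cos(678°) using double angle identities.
cos(678°) = cos²339° - sin²339° = 0.7431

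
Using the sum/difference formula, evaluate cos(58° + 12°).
cos(58° + 12°) = cos 58° cos 12° - sin 58° sin 12° = 0.342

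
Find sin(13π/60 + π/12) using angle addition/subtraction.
sin(13π/60 + π/12) = sin 13π/60 cos π/12 + cos 13π/60 sin π/12 = 0.809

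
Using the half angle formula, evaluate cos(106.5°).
cos(106.5°) = -√((1 + cos 213°)/2) = -0.284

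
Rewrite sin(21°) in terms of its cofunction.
sin(21°) = cos(90° - 21°) = cos(69°)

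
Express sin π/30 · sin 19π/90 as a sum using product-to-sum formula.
sin π/30 sin 19π/90 = (1/2)[cos(π/30-19π/90) - cos(π/30+19π/90)]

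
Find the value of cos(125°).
cos(125°) = -0.5736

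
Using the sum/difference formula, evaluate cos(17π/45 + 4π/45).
cos(17π/45 + 4π/45) = cos 17π/45 cos 4π/45 - sin 17π/45 sin 4π/45 = 0.1045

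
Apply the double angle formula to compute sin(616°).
sin(616°) = 2 sin 308° cos 308° = -0.9703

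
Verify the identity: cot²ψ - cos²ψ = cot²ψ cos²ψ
LHS = cos²ψ/sin²ψ - cos²ψ = cos²ψ(1/sin²ψ - 1) = cos²ψ · (1 - sin²ψ)/sin²ψ = cos²ψ · cos²ψ/sin²ψ = cos²ψ · cot²ψ = RHS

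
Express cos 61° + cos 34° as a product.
cos 61° + cos 34° = 2 cos(47.5°) cos(13.5°)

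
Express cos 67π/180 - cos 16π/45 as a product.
cos 67π/180 - cos 16π/45 = -2 sin(131π/360) sin(π/120)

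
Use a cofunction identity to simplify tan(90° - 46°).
tan(90° - 46°) = cot(46°)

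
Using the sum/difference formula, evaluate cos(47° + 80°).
cos(47° + 80°) = cos 47° cos 80° - sin 47° sin 80° = -0.6018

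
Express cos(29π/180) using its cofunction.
cos(29π/180) = sin(π/2 - 29π/180) = sin(61π/180)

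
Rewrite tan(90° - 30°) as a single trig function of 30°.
tan(90° - 30°) = cot(30°)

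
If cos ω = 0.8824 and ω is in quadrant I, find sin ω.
sin ω = 0.4705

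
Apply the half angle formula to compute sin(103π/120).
sin(103π/120) = √((1 - cos 103π/60)/2) = 0.4305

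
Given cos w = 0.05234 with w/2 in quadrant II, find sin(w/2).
sin(w/2) = ±√((1 - cos w)/2); positive since w/2 ∈ QII, so sin(w/2) = 0.6884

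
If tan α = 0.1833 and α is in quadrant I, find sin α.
sin α = 0.1803 (using tan²α + 1 = sec²α)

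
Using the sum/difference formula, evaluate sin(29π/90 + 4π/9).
sin(29π/90 + 4π/9) = sin 29π/90 cos 4π/9 + cos 29π/90 sin 4π/9 = 0.6691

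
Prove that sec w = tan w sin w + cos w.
RHS = sin²w/cos w + cos w = (sin²w + cos²w)/cos w = 1/cos w = sec w = LHS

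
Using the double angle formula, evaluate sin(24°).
sin(24°) = 2 sin 12° cos 12° = 0.4067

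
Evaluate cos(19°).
cos(19°) = 0.9455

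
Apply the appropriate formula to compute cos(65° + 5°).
cos(65° + 5°) = cos 65° cos 5° - sin 65° sin 5° = 0.342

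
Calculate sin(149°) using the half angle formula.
sin(149°) = √((1 - cos 298°)/2) = 0.515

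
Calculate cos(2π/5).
cos(2π/5) = 0.309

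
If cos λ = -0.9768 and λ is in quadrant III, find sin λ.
sin λ = -0.2142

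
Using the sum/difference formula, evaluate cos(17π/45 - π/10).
cos(17π/45 - π/10) = cos 17π/45 cos π/10 + sin 17π/45 sin π/10 = 0.6428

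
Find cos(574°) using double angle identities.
cos(574°) = cos²287° - sin²287° = -0.829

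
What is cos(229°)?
cos(229°) = -0.6561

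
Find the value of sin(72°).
sin(72°) = 0.9511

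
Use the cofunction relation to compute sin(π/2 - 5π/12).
sin(π/2 - 5π/12) = cos(5π/12) = (√6-√2)/4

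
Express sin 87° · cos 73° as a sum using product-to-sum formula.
sin 87° cos 73° = (1/2)[sin(87°+73°) + sin(87°-73°)]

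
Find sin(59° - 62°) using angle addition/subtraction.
sin(59° - 62°) = sin 59° cos 62° - cos 59° sin 62° = -0.05234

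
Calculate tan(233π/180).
tan(233π/180) = 1.327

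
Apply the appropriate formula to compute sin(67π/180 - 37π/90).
sin(67π/180 - 37π/90) = sin 67π/180 cos 37π/90 - cos 67π/180 sin 37π/90 = -0.1219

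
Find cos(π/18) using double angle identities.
cos(π/18) = cos²π/36 - sin²π/36 = 0.9848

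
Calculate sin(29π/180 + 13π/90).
sin(29π/180 + 13π/90) = sin 29π/180 cos 13π/90 + cos 29π/180 sin 13π/90 = 0.8192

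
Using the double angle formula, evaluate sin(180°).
sin(180°) = 2 sin 90° cos 90° = 0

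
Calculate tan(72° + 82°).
tan(72° + 82°) = (tan 72° + tan 82°)/(1 - tan 72° tan 82°) = -0.4877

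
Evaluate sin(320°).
sin(320°) = -0.6428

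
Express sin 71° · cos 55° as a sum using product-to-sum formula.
sin 71° cos 55° = (1/2)[sin(71°+55°) + sin(71°-55°)]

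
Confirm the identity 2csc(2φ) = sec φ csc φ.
LHS = 2/sin(2φ) = 2/(2 sin φ cos φ) = 1/(sin φ cos φ) = (1/cos φ)(1/sin φ) = sec φ csc φ = RHS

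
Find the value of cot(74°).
cot(74°) = 0.2867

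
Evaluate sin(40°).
sin(40°) = 0.6428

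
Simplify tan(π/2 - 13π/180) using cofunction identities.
tan(π/2 - 13π/180) = cot(13π/180)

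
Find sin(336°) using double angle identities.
sin(336°) = 2 sin 168° cos 168° = -0.4067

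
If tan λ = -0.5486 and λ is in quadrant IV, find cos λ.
cos λ = 0.8767 (using tan²λ + 1 = sec²λ)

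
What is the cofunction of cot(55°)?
cot(55°) = tan(90° - 55°) = tan(35°)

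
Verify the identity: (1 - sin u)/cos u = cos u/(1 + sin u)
LHS = (1 - sin u)(1 + sin u) / (cos u(1 + sin u)) = (1 - sin²u) / (cos u(1 + sin u)) = cos²u / (cos u(1 + sin u)) = cos u/(1 + sin u) = RHS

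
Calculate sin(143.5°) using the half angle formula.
sin(143.5°) = √((1 - cos 287°)/2) = 0.5948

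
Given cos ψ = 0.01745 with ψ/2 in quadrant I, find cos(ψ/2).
cos(ψ/2) = ±√((1 + cos ψ)/2); positive since ψ/2 ∈ QI, so cos(ψ/2) = 0.7132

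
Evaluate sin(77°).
sin(77°) = 0.9744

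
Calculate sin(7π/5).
sin(7π/5) = -0.9511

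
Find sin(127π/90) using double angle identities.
sin(127π/90) = 2 sin 127π/180 cos 127π/180 = -0.9613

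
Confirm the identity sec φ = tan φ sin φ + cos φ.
RHS = sin²φ/cos φ + cos φ = (sin²φ + cos²φ)/cos φ = 1/cos φ = sec φ = LHS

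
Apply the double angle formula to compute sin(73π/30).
sin(73π/30) = 2 sin 73π/60 cos 73π/60 = 0.9781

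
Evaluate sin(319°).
sin(319°) = -0.6561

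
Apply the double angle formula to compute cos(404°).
cos(404°) = cos²202° - sin²202° = 0.7193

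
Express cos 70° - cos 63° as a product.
cos 70° - cos 63° = -2 sin(66.5°) sin(3.5°)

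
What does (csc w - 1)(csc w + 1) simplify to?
(csc w - 1)(csc w + 1) = cot²w (using Diff. of squares)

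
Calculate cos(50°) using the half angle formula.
cos(50°) = √((1 + cos 100°)/2) = 0.6428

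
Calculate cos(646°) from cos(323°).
cos(646°) = cos²323° - sin²323° = 0.2756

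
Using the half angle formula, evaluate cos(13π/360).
cos(13π/360) = √((1 + cos 13π/180)/2) = 0.9936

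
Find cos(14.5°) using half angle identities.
cos(14.5°) = √((1 + cos 29°)/2) = 0.9681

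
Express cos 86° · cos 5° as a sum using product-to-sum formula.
cos 86° cos 5° = (1/2)[cos(86°-5°) + cos(86°+5°)]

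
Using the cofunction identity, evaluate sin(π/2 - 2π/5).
sin(π/2 - 2π/5) = cos(2π/5) = 0.309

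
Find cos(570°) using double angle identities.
cos(570°) = 2cos²285° - 1 = -√3/2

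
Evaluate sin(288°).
sin(288°) = -0.9511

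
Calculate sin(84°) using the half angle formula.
sin(84°) = √((1 - cos 168°)/2) = 0.9945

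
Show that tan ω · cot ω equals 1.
LHS = (sin ω/cos ω) · (cos ω/sin ω) = 1 = RHS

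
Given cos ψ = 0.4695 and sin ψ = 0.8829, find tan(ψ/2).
tan(ψ/2) = sin ψ / (1 + cos ψ) = 0.6008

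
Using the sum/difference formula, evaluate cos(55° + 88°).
cos(55° + 88°) = cos 55° cos 88° - sin 55° sin 88° = -0.7986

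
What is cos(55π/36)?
cos(55π/36) = 0.08716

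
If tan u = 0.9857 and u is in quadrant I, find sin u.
sin u = 0.702 (using tan²u + 1 = sec²u)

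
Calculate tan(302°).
tan(302°) = -1.6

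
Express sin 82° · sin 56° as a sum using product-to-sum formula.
sin 82° sin 56° = (1/2)[cos(82°-56°) - cos(82°+56°)]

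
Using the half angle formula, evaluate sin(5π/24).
sin(5π/24) = √((1 - cos 5π/12)/2) = 0.6088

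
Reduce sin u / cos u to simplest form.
sin u / cos u = tan u (using Quotient identity)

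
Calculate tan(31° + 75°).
tan(31° + 75°) = (tan 31° + tan 75°)/(1 - tan 31° tan 75°) = -3.487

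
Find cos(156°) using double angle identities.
cos(156°) = 2cos²78° - 1 = -0.9135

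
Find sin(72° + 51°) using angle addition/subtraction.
sin(72° + 51°) = sin 72° cos 51° + cos 72° sin 51° = 0.8387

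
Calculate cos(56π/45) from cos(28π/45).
cos(56π/45) = cos²28π/45 - sin²28π/45 = -0.7193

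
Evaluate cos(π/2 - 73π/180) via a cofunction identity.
cos(π/2 - 73π/180) = sin(73π/180) = 0.9563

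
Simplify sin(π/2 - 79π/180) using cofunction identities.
sin(π/2 - 79π/180) = cos(79π/180)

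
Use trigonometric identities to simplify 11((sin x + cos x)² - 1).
11((sin x + cos x)² - 1) = 11(sin(2x)) (using Pythagorean + double angle)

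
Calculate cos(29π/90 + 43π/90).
cos(29π/90 + 43π/90) = cos 29π/90 cos 43π/90 - sin 29π/90 sin 43π/90 = -0.809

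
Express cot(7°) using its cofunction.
cot(7°) = tan(90° - 7°) = tan(83°)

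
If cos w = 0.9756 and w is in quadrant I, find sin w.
sin w = 0.2196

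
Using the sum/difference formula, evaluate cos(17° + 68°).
cos(17° + 68°) = cos 17° cos 68° - sin 17° sin 68° = 0.08716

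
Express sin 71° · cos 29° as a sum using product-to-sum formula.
sin 71° cos 29° = (1/2)[sin(71°+29°) + sin(71°-29°)]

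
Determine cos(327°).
cos(327°) = 0.8387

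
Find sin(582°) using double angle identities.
sin(582°) = 2 sin 291° cos 291° = -0.6691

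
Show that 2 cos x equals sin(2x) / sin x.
RHS = 2 sin x cos x / sin x = 2 cos x = LHS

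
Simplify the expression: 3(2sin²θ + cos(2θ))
3(2sin²θ + cos(2θ)) = 3 (using Double angle)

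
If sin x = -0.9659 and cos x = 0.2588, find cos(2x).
cos(2x) = cos²x - sin²x = -0.866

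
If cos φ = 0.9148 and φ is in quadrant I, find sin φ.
sin φ = 0.4039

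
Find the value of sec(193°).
sec(193°) = -1.026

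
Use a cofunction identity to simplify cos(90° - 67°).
cos(90° - 67°) = sin(67°)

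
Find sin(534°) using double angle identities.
sin(534°) = 2 sin 267° cos 267° = 0.1045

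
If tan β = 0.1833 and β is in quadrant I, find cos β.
cos β = 0.9836 (using tan²β + 1 = sec²β)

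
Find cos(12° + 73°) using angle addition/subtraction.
cos(12° + 73°) = cos 12° cos 73° - sin 12° sin 73° = 0.08716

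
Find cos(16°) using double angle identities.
cos(16°) = cos²8° - sin²8° = 0.9613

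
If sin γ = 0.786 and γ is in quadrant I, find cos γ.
cos γ = 0.6182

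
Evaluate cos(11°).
cos(11°) = 0.9816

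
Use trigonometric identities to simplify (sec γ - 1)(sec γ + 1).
(sec γ - 1)(sec γ + 1) = tan²γ (using Diff. of squares)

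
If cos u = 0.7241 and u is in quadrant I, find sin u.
sin u = 0.6897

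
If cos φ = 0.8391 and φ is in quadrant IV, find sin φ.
sin φ = -0.544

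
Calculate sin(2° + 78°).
sin(2° + 78°) = sin 2° cos 78° + cos 2° sin 78° = 0.9848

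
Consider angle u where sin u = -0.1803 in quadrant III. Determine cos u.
cos u = ±√(1 - sin²u) = -0.9836 (negative in QIII)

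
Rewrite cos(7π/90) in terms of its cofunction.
cos(7π/90) = sin(π/2 - 7π/90) = sin(19π/45)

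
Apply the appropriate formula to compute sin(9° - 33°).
sin(9° - 33°) = sin 9° cos 33° - cos 9° sin 33° = -0.4067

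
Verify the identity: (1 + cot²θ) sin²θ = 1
LHS = csc²θ · sin²θ = (1/sin²θ) · sin²θ = 1 = RHS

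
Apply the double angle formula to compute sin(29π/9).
sin(29π/9) = 2 sin 29π/18 cos 29π/18 = -0.6428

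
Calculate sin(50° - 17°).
sin(50° - 17°) = sin 50° cos 17° - cos 50° sin 17° = 0.5446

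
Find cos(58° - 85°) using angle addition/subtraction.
cos(58° - 85°) = cos 58° cos 85° + sin 58° sin 85° = 0.891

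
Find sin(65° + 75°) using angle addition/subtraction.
sin(65° + 75°) = sin 65° cos 75° + cos 65° sin 75° = 0.6428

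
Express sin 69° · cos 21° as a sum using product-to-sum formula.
sin 69° cos 21° = (1/2)[sin(69°+21°) + sin(69°-21°)]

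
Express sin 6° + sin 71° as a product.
sin 6° + sin 71° = 2 sin(38.5°) cos(-32.5°)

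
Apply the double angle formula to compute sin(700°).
sin(700°) = 2 sin 350° cos 350° = -0.342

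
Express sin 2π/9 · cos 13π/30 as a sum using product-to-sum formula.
sin 2π/9 cos 13π/30 = (1/2)[sin(2π/9+13π/30) + sin(2π/9-13π/30)]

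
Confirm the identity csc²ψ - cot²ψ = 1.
LHS = 1/sin²ψ - cos²ψ/sin²ψ = (1 - cos²ψ)/sin²ψ = sin²ψ/sin²ψ = 1 = RHS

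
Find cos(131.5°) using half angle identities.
cos(131.5°) = -√((1 + cos 263°)/2) = -0.6626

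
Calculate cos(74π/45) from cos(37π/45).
cos(74π/45) = cos²37π/45 - sin²37π/45 = 0.4384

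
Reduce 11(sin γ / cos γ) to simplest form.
11(sin γ / cos γ) = 11(tan γ) (using Quotient identity)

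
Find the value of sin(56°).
sin(56°) = 0.829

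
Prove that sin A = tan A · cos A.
RHS = (sin A/cos A) · cos A = sin A = LHS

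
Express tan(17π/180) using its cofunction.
tan(17π/180) = cot(π/2 - 17π/180) = cot(73π/180)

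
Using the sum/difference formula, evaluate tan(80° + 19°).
tan(80° + 19°) = (tan 80° + tan 19°)/(1 - tan 80° tan 19°) = -6.314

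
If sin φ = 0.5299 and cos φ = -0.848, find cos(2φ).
cos(2φ) = cos²φ - sin²φ = 0.4383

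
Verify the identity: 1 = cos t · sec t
RHS = cos t · (1/cos t) = 1 = LHS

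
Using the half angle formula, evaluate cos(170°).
cos(170°) = -√((1 + cos 340°)/2) = -0.9848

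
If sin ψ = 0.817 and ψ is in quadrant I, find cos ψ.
cos ψ = 0.5766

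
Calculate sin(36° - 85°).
sin(36° - 85°) = sin 36° cos 85° - cos 36° sin 85° = -0.7547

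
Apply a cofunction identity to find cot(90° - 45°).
cot(90° - 45°) = tan(45°) = 1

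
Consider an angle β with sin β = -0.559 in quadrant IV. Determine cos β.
cos β = √(1 - sin²β) = 0.8292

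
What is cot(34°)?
cot(34°) = 1.483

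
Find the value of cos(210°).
cos(210°) = -√3/2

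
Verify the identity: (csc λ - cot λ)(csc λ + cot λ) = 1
LHS = csc²λ - cot²λ = (1 + cot²λ) - cot²λ = 1 = RHS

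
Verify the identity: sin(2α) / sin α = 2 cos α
LHS = 2 sin α cos α / sin α = 2 cos α = RHS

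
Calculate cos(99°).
cos(99°) = -0.1564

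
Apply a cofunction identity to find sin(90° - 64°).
sin(90° - 64°) = cos(64°) = 0.4384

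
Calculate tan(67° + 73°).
tan(67° + 73°) = (tan 67° + tan 73°)/(1 - tan 67° tan 73°) = -0.8391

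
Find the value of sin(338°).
sin(338°) = -0.3746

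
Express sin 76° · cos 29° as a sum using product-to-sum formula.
sin 76° cos 29° = (1/2)[sin(76°+29°) + sin(76°-29°)]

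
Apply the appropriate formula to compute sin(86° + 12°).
sin(86° + 12°) = sin 86° cos 12° + cos 86° sin 12° = 0.9903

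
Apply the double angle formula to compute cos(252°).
cos(252°) = cos²126° - sin²126° = -0.309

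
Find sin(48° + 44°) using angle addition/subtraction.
sin(48° + 44°) = sin 48° cos 44° + cos 48° sin 44° = 0.9994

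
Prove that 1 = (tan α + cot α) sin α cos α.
RHS = (sin α/cos α + cos α/sin α) sin α cos α = ((sin²α + cos²α)/(sin α cos α)) · sin α cos α = sin²α + cos²α = 1 = LHS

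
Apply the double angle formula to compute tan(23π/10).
tan(23π/10) = 2 tan 23π/20 / (1 - tan²23π/20) = 1.376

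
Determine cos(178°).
cos(178°) = -0.9994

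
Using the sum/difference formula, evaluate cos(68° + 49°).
cos(68° + 49°) = cos 68° cos 49° - sin 68° sin 49° = -0.454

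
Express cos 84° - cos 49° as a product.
cos 84° - cos 49° = -2 sin(66.5°) sin(17.5°)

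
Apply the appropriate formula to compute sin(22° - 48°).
sin(22° - 48°) = sin 22° cos 48° - cos 22° sin 48° = -0.4384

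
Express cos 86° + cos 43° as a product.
cos 86° + cos 43° = 2 cos(64.5°) cos(21.5°)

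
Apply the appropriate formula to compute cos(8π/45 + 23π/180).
cos(8π/45 + 23π/180) = cos 8π/45 cos 23π/180 - sin 8π/45 sin 23π/180 = 0.5736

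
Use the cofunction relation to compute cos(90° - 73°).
cos(90° - 73°) = sin(73°) = 0.9563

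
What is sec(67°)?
sec(67°) = 2.559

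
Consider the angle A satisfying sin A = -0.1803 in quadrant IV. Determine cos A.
cos A = √(1 - sin²A) = 0.9836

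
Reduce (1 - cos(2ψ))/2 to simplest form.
(1 - cos(2ψ))/2 = sin²ψ (using Power reduction)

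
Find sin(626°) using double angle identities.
sin(626°) = 2 sin 313° cos 313° = -0.9976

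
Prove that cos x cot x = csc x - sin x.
RHS = 1/sin x - sin x = (1 - sin²x)/sin x = cos²x/sin x = cos x · (cos x/sin x) = cos x cot x = LHS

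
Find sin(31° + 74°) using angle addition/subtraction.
sin(31° + 74°) = sin 31° cos 74° + cos 31° sin 74° = (√6+√2)/4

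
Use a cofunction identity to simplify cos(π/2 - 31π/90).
cos(π/2 - 31π/90) = sin(31π/90)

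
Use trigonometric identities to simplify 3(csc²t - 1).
3(csc²t - 1) = 3(cot²t) (using Pythagorean identity)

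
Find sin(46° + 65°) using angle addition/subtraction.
sin(46° + 65°) = sin 46° cos 65° + cos 46° sin 65° = 0.9336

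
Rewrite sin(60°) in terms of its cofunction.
sin(60°) = cos(90° - 60°) = cos(30°)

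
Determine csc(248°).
csc(248°) = -1.079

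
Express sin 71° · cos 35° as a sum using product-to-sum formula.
sin 71° cos 35° = (1/2)[sin(71°+35°) + sin(71°-35°)]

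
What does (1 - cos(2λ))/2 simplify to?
(1 - cos(2λ))/2 = sin²λ (using Power reduction)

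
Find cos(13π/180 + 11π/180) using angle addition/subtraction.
cos(13π/180 + 11π/180) = cos 13π/180 cos 11π/180 - sin 13π/180 sin 11π/180 = 0.9135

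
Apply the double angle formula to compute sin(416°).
sin(416°) = 2 sin 208° cos 208° = 0.829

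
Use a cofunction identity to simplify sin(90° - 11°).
sin(90° - 11°) = cos(11°)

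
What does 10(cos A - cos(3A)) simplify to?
10(cos A - cos(3A)) = 10(2 sin(2A) sin A) (using Sum-to-product)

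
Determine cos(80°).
cos(80°) = 0.1736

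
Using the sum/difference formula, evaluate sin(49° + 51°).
sin(49° + 51°) = sin 49° cos 51° + cos 49° sin 51° = 0.9848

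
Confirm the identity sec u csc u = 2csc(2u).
RHS = 2/sin(2u) = 2/(2 sin u cos u) = 1/(sin u cos u) = (1/cos u)(1/sin u) = sec u csc u = LHS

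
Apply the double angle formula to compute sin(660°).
sin(660°) = 2 sin 330° cos 330° = -√3/2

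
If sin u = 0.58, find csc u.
csc u = 1/sin u = 1.724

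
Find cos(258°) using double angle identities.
cos(258°) = cos²129° - sin²129° = -0.2079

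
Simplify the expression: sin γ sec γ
sin γ sec γ = tan γ (using Reciprocal + quotient)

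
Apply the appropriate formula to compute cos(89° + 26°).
cos(89° + 26°) = cos 89° cos 26° - sin 89° sin 26° = -0.4226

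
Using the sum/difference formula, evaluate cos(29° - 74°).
cos(29° - 74°) = cos 29° cos 74° + sin 29° sin 74° = √2/2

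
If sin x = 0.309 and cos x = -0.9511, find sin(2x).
sin(2x) = 2 sin x cos x = -0.5878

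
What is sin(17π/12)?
sin(17π/12) = -(√6+√2)/4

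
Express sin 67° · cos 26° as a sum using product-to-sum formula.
sin 67° cos 26° = (1/2)[sin(67°+26°) + sin(67°-26°)]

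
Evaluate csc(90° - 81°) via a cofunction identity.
csc(90° - 81°) = sec(81°) = 6.392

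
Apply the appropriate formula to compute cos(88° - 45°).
cos(88° - 45°) = cos 88° cos 45° + sin 88° sin 45° = 0.7314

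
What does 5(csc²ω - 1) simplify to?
5(csc²ω - 1) = 5(cot²ω) (using Pythagorean identity)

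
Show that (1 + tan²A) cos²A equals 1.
LHS = sec²A · cos²A = (1/cos²A) · cos²A = 1 = RHS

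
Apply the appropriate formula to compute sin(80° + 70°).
sin(80° + 70°) = sin 80° cos 70° + cos 80° sin 70° = 1/2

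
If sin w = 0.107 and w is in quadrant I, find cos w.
cos w = 0.9943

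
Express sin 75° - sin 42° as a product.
sin 75° - sin 42° = 2 cos(58.5°) sin(16.5°)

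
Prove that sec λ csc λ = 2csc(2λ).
RHS = 2/sin(2λ) = 2/(2 sin λ cos λ) = 1/(sin λ cos λ) = (1/cos λ)(1/sin λ) = sec λ csc λ = LHS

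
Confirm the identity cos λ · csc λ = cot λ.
LHS = cos λ · (1/sin λ) = cos λ/sin λ = cot λ = RHS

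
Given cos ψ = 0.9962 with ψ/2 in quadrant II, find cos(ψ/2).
cos(ψ/2) = ±√((1 + cos ψ)/2); negative since ψ/2 ∈ QII, so cos(ψ/2) = -0.999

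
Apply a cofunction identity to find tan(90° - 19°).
tan(90° - 19°) = cot(19°) = 2.904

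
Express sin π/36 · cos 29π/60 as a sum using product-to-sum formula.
sin π/36 cos 29π/60 = (1/2)[sin(π/36+29π/60) + sin(π/36-29π/60)]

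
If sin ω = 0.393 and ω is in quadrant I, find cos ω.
cos ω = 0.9195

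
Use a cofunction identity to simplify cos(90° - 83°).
cos(90° - 83°) = sin(83°)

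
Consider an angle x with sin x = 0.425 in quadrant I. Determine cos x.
cos x = √(1 - sin²x) = 0.9052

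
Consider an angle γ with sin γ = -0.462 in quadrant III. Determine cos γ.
cos γ = ±√(1 - sin²γ) = -0.8869 (negative in QIII)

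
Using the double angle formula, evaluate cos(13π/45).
cos(13π/45) = cos²13π/90 - sin²13π/90 = 0.6157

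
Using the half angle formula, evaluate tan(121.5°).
tan(121.5°) = sin 243° / (1 + cos 243°) = -1.632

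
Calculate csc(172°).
csc(172°) = 7.185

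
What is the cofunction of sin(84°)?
sin(84°) = cos(90° - 84°) = cos(6°)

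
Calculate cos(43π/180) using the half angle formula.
cos(43π/180) = √((1 + cos 43π/90)/2) = 0.7314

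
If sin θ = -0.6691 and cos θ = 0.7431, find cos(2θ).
cos(2θ) = cos²θ - sin²θ = 0.1045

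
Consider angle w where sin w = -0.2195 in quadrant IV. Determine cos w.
cos w = √(1 - sin²w) = 0.9756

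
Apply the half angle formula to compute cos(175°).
cos(175°) = -√((1 + cos 350°)/2) = -0.9962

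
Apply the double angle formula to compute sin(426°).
sin(426°) = 2 sin 213° cos 213° = 0.9135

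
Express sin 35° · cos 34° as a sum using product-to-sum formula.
sin 35° cos 34° = (1/2)[sin(35°+34°) + sin(35°-34°)]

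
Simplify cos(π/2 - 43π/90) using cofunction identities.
cos(π/2 - 43π/90) = sin(43π/90)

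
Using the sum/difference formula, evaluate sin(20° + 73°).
sin(20° + 73°) = sin 20° cos 73° + cos 20° sin 73° = 0.9986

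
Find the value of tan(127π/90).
tan(127π/90) = 3.487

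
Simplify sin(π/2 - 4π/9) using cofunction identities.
sin(π/2 - 4π/9) = cos(4π/9)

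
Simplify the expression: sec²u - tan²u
sec²u - tan²u = 1 (using Pythagorean identity)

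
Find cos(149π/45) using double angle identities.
cos(149π/45) = cos²149π/90 - sin²149π/90 = -0.5592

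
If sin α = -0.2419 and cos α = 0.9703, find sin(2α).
sin(2α) = 2 sin α cos α = -0.4694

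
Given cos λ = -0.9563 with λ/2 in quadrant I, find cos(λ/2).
cos(λ/2) = ±√((1 + cos λ)/2); positive since λ/2 ∈ QI, so cos(λ/2) = 0.1478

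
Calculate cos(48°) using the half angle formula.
cos(48°) = √((1 + cos 96°)/2) = 0.6691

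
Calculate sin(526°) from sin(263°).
sin(526°) = 2 sin 263° cos 263° = 0.2419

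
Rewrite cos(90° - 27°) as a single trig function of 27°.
cos(90° - 27°) = sin(27°)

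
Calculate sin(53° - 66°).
sin(53° - 66°) = sin 53° cos 66° - cos 53° sin 66° = -0.225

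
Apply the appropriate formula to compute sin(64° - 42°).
sin(64° - 42°) = sin 64° cos 42° - cos 64° sin 42° = 0.3746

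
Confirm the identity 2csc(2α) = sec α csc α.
LHS = 2/sin(2α) = 2/(2 sin α cos α) = 1/(sin α cos α) = (1/cos α)(1/sin α) = sec α csc α = RHS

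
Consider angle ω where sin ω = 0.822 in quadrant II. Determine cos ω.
cos ω = ±√(1 - sin²ω) = -0.5695 (negative in QII)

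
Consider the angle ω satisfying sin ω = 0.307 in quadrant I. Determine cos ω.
cos ω = √(1 - sin²ω) = 0.9517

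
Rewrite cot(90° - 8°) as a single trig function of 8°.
cot(90° - 8°) = tan(8°)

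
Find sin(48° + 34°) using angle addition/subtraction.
sin(48° + 34°) = sin 48° cos 34° + cos 48° sin 34° = 0.9903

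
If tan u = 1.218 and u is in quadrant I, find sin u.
sin u = 0.7729 (using tan²u + 1 = sec²u)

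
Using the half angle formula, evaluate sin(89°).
sin(89°) = √((1 - cos 178°)/2) = 0.9998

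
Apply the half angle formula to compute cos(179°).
cos(179°) = -√((1 + cos 358°)/2) = -0.9998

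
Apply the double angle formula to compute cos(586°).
cos(586°) = cos²293° - sin²293° = -0.6947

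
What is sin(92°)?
sin(92°) = 0.9994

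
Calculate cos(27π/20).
cos(27π/20) = -0.454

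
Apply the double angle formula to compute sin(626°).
sin(626°) = 2 sin 313° cos 313° = -0.9976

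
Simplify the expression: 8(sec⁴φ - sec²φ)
8(sec⁴φ - sec²φ) = 8(tan⁴φ + tan²φ) (using Pythagorean)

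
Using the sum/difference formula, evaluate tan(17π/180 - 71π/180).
tan(17π/180 - 71π/180) = (tan 17π/180 - tan 71π/180)/(1 + tan 17π/180 tan 71π/180) = -1.376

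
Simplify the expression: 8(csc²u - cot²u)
8(csc²u - cot²u) = 8 (using Pythagorean identity)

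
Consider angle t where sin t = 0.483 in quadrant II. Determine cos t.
cos t = ±√(1 - sin²t) = -0.8756 (negative in QII)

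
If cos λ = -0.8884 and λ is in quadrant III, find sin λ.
sin λ = -0.4591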